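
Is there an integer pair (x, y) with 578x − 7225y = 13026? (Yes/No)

No

gcd(578, 7225): 7225 = 12·578 + 289; 578 = 2·289 + 0 → 289
289 does not divide 13026, so a solution does not exist.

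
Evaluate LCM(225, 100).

gcd first: 225 = 2·100 + 25; 100 = 4·25 + 0 → gcd = 25
lcm = 225·100/gcd = 22500/25 = 900

900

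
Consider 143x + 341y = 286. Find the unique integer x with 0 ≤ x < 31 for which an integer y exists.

2

Euclid: 341 = 2·143 + 55; 143 = 2·55 + 33; 55 = 1·33 + 22; 33 = 1·22 + 11; 22 = 2·11 + 0 → gcd = 11; 286 = 11·26.
Back-substitution yields 143·(12) + 341·(-5) = 11, so one solution is x = 12·26 = 312, y = -5·26 = -130.
Solutions in x differ by 341/11 = 31; the one in [0, 31) is 312 mod 31 = 2.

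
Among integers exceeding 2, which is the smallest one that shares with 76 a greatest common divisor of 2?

76 = 2·38. Any x with gcd(x, 76) = 2 is a multiple of 2, say 2s, with s coprime to 38.
Need s > 2/2, so s ≥ 2. First s ≥ 2 with gcd(s, 38) = 1 is s = 3. Thus x = 2·3 = 6.

6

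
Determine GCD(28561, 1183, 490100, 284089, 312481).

169

28561 = 13⁴; 1183 = 7 · 13²; 490100 = 2² · 5² · 13² · 29; 284089 = 13² · 41²; 312481 = 13² · 43²
gcd takes min exponent of each prime: 13² = 169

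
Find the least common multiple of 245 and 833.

245 = 5 · 7²; 833 = 7² · 17
max exponents: 5 · 7² · 17 = 4165

4165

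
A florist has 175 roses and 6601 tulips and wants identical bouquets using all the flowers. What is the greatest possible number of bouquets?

175 = 5² · 7
6601 = 7 · 23 · 41
Common: 7 = 7

7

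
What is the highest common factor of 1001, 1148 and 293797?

gcd(1001, 1148): 1148 = 1·1001 + 147; 1001 = 6·147 + 119; 147 = 1·119 + 28; 119 = 4·28 + 7; 28 = 4·7 + 0 → 7
gcd(7, 293797): 293797 = 41971·7 + 0 → 7

7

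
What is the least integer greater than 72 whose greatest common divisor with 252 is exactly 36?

108

252 = 36·7. Any t with gcd(t, 252) = 36 is a multiple of 36, say 36s, with s coprime to 7.
Need s > 72/36, so s ≥ 3. First s ≥ 3 with gcd(s, 7) = 1 is s = 3. Thus t = 36·3 = 108.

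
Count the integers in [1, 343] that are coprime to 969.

969 = 3·17·19. Inclusion–exclusion on these primes:
343 − ⌊343/3⌋ − ⌊343/17⌋ − ⌊343/19⌋ + ⌊343/51⌋ + ⌊343/57⌋ + ⌊343/323⌋ − ⌊343/969⌋ = 204

204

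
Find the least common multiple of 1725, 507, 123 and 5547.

1725 = 3 · 5² · 23; 507 = 3 · 13²; 123 = 3 · 41; 5547 = 3 · 43²
lcm takes max exponent of each prime: 3 · 5² · 13² · 23 · 41 · 43² = 22100218725

22100218725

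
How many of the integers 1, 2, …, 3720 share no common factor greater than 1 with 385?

Prime factors of 385: 5, 7, 11. Count integers ≤ 3720 divisible by none of them.
By inclusion–exclusion: 3720 − ⌊3720/5⌋ − ⌊3720/7⌋ − ⌊3720/11⌋ + ⌊3720/35⌋ + ⌊3720/55⌋ + ⌊3720/77⌋ − ⌊3720/385⌋ = 2319.

2319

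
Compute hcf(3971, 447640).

361

3971 = 11 · 19²
447640 = 2³ · 5 · 19² · 31
Common: 19² = 361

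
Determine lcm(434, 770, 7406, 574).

517716430

434 = 2 · 7 · 31; 770 = 2 · 5 · 7 · 11; 7406 = 2 · 7 · 23²; 574 = 2 · 7 · 41
lcm takes max exponent of each prime: 2 · 5 · 7 · 11 · 23² · 31 · 41 = 517716430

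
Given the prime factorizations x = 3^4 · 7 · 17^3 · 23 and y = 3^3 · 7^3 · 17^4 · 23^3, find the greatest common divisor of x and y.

21356811

min exponent per shared prime: 3^3 · 7 · 17^3 · 23 = 21356811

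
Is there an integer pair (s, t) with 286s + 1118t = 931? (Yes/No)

No

By Bézout, 286s + 1118t = 931 has integer solutions iff gcd(286, 1118) | 931.
Euclid: 1118 = 3·286 + 260; 286 = 1·260 + 26; 260 = 10·26 + 0. gcd = 26; 931 mod 26 = 21. No.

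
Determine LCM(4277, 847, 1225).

lcm(4277, 847) = 4277·847/gcd = 3622619/7 = 517517
lcm(517517, 1225) = 517517·1225/gcd = 633958325/7 = 90565475

90565475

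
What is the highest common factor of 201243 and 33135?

201243 = 3 · 7² · 37²
33135 = 3 · 5 · 47²
Common: 3 = 3

3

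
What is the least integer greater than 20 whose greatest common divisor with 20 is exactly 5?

25

20 = 5·4. Any t with gcd(t, 20) = 5 is a multiple of 5, say 5s, with s coprime to 4.
Need s > 20/5, so s ≥ 5. First s ≥ 5 with gcd(s, 4) = 1 is s = 5. Thus t = 5·5 = 25.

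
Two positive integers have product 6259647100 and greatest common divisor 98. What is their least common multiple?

63873950

Since gcd(u,v)·lcm(u,v) = uv, lcm = 6259647100/98 = 63873950.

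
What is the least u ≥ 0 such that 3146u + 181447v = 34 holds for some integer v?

Reduce mod 181447: 3146u ≡ 34 (mod 181447). With g = gcd(3146, 181447) = 1 dividing 34, divide through: 3146u ≡ 34 (mod 181447).
Since gcd(3146, 181447) = 1, u ≡ 34·(3146)⁻¹ ≡ 17418 (mod 181447). Smallest non-negative: 17418.

17418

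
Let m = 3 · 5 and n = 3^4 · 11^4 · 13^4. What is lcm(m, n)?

max exponent per prime: 3^4 · 5 · 11^4 · 13^4 = 169355448405

169355448405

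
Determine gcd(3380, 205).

5

3380 = 2² · 5 · 13²
205 = 5 · 41
Common: 5 = 5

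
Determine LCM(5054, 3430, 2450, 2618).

1157745050

5054 = 2 · 7 · 19²; 3430 = 2 · 5 · 7³; 2450 = 2 · 5² · 7²; 2618 = 2 · 7 · 11 · 17
lcm takes max exponent of each prime: 2 · 5² · 7³ · 11 · 17 · 19² = 1157745050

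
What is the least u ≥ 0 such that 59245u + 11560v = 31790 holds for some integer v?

6

Reduce mod 11560: 59245u ≡ 31790 (mod 11560). With g = gcd(59245, 11560) = 1445 dividing 31790, divide through: 41u ≡ 22 (mod 8).
Since gcd(41, 8) = 1, u ≡ 22·(41)⁻¹ ≡ 6 (mod 8). Smallest non-negative: 6.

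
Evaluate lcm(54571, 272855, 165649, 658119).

54910158765

54571 = 11³ · 41; 272855 = 5 · 11³ · 41; 165649 = 11² · 37²; 658119 = 3 · 7² · 11² · 37
lcm takes max exponent of each prime: 3 · 5 · 7² · 11³ · 37² · 41 = 54910158765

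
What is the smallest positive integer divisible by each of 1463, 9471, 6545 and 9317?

lcm(1463, 9471) = 1463·9471/gcd = 13856073/77 = 179949
lcm(179949, 6545) = 179949·6545/gcd = 1177766205/77 = 15295665
lcm(15295665, 9317) = 15295665·9317/gcd = 142509710805/77 = 1850775465

1850775465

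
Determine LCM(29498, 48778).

719426722

29498 = 2 · 7³ · 43; 48778 = 2 · 29³
max exponents: 2 · 7³ · 29³ · 43 = 719426722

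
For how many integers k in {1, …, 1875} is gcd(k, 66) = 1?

Prime factors of 66: 2, 3, 11. Count integers ≤ 1875 divisible by none of them.
By inclusion–exclusion: 1875 − ⌊1875/2⌋ − ⌊1875/3⌋ − ⌊1875/11⌋ + ⌊1875/6⌋ + ⌊1875/22⌋ + ⌊1875/33⌋ − ⌊1875/66⌋ = 568.

568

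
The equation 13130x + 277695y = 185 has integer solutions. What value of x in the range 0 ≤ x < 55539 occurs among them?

gcd(13130, 277695) = 5 (Euclid: 277695 = 21·13130 + 1965; 13130 = 6·1965 + 1340; 1965 = 1·1340 + 625; 1340 = 2·625 + 90; 625 = 6·90 + 85; 90 = 1·85 + 5; 85 = 17·5 + 0), and 5 | 185.
Extended Euclid: 13130·(3109) + 277695·(-147) = 5. Scale by 37: x₀ = 115033.
General solution x = x₀ + 55539t; reducing mod 55539 gives x = 3955 (and y = -187).

3955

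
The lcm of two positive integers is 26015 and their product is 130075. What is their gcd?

5

gcd·lcm = product, so gcd = 130075/26015 = 5.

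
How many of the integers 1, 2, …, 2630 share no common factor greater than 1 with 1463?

Prime factors of 1463: 7, 11, 19. Count integers ≤ 2630 divisible by none of them.
By inclusion–exclusion: 2630 − ⌊2630/7⌋ − ⌊2630/11⌋ − ⌊2630/19⌋ + ⌊2630/77⌋ + ⌊2630/133⌋ + ⌊2630/209⌋ − ⌊2630/1463⌋ = 1942.

1942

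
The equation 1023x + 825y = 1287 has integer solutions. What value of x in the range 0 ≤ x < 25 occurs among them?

Euclid: 1023 = 1·825 + 198; 825 = 4·198 + 33; 198 = 6·33 + 0 → gcd = 33; 1287 = 33·39.
Back-substitution yields 1023·(-4) + 825·(5) = 33, so one solution is x = -4·39 = -156, y = 5·39 = 195.
Solutions in x differ by 825/33 = 25; the one in [0, 25) is -156 mod 25 = 19.

19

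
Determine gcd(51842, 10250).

2

Euclid: 51842 = 5·10250 + 592; 10250 = 17·592 + 186; 592 = 3·186 + 34; 186 = 5·34 + 16; 34 = 2·16 + 2; 16 = 8·2 + 0. Last nonzero remainder: 2.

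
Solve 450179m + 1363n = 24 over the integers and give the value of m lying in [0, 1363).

gcd(450179, 1363) = 1 (Euclid: 450179 = 330·1363 + 389; 1363 = 3·389 + 196; 389 = 1·196 + 193; 196 = 1·193 + 3; 193 = 64·3 + 1; 3 = 3·1 + 0), and 1 | 24.
Extended Euclid: 450179·(452) + 1363·(-149289) = 1. Scale by 24: m₀ = 10848.
General solution m = m₀ + 1363t; reducing mod 1363 gives m = 1307 (and n = -431683).

1307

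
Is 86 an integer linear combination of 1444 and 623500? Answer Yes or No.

No

By Bézout, 1444p + 623500q = 86 has integer solutions iff gcd(1444, 623500) | 86.
Euclid: 623500 = 431·1444 + 1136; 1444 = 1·1136 + 308; 1136 = 3·308 + 212; 308 = 1·212 + 96; 212 = 2·96 + 20; 96 = 4·20 + 16; 20 = 1·16 + 4; 16 = 4·4 + 0. gcd = 4; 86 mod 4 = 2. No.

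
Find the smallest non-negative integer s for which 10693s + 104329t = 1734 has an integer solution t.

Euclid: 104329 = 9·10693 + 8092; 10693 = 1·8092 + 2601; 8092 = 3·2601 + 289; 2601 = 9·289 + 0 → gcd = 289; 1734 = 289·6.
Back-substitution yields 10693·(-39) + 104329·(4) = 289, so one solution is s = -39·6 = -234, t = 4·6 = 24.
Solutions in s differ by 104329/289 = 361; the one in [0, 361) is -234 mod 361 = 127.

127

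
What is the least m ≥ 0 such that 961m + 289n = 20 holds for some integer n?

gcd(961, 289) = 1 (Euclid: 961 = 3·289 + 94; 289 = 3·94 + 7; 94 = 13·7 + 3; 7 = 2·3 + 1; 3 = 3·1 + 0), and 1 | 20.
Extended Euclid: 961·(-83) + 289·(276) = 1. Scale by 20: m₀ = -1660.
General solution m = m₀ + 289t; reducing mod 289 gives m = 74 (and n = -246).

74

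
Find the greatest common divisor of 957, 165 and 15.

957 = 3 · 11 · 29; 165 = 3 · 5 · 11; 15 = 3 · 5
gcd takes min exponent of each prime: 3 = 3

3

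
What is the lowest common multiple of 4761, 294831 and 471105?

4761 = 3² · 23²; 294831 = 3² · 17 · 41 · 47; 471105 = 3² · 5 · 19² · 29
lcm takes max exponent of each prime: 3² · 5 · 17 · 19² · 23² · 29 · 41 · 47 = 8164019279655

8164019279655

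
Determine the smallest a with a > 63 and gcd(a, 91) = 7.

70

gcd(a, 91) = 7 forces 7 | a; write a = 7s. Then gcd(7s, 7·13) = 7·gcd(s, 13), so need gcd(s, 13) = 1.
7s > 63 gives s ≥ 10. The least s ≥ 10 coprime to 13 is 10, so a = 7·10 = 70.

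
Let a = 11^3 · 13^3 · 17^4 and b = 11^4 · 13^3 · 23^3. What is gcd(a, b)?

min exponent per shared prime: 11^3 · 13^3 = 2924207

2924207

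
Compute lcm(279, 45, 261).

lcm(279, 45) = 279·45/gcd = 12555/9 = 1395
lcm(1395, 261) = 1395·261/gcd = 364095/9 = 40455

40455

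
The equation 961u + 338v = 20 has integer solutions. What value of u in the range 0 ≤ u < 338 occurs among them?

6

Euclid: 961 = 2·338 + 285; 338 = 1·285 + 53; 285 = 5·53 + 20; 53 = 2·20 + 13; 20 = 1·13 + 7; 13 = 1·7 + 6; 7 = 1·6 + 1; 6 = 6·1 + 0 → gcd = 1; 20 = 1·20.
Back-substitution yields 961·(51) + 338·(-145) = 1, so one solution is u = 51·20 = 1020, v = -145·20 = -2900.
Solutions in u differ by 338/1 = 338; the one in [0, 338) is 1020 mod 338 = 6.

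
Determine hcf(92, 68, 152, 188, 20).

92 = 2² · 23; 68 = 2² · 17; 152 = 2³ · 19; 188 = 2² · 47; 20 = 2² · 5
gcd takes min exponent of each prime: 2² = 4

4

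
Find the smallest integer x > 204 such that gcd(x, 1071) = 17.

221

1071 = 17·63. Any x with gcd(x, 1071) = 17 is a multiple of 17, say 17s, with s coprime to 63.
Need s > 204/17, so s ≥ 13. First s ≥ 13 with gcd(s, 63) = 1 is s = 13. Thus x = 17·13 = 221.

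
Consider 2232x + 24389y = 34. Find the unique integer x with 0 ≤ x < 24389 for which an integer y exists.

Reduce mod 24389: 2232x ≡ 34 (mod 24389). With g = gcd(2232, 24389) = 1 dividing 34, divide through: 2232x ≡ 34 (mod 24389).
Since gcd(2232, 24389) = 1, x ≡ 34·(2232)⁻¹ ≡ 15713 (mod 24389). Smallest non-negative: 15713.

15713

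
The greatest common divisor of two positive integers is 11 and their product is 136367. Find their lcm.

12397

For any two positive integers, gcd × lcm equals their product. Hence lcm = 136367 / 11 = 12397.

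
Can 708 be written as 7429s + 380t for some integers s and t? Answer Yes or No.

gcd(7429, 380): 7429 = 19·380 + 209; 380 = 1·209 + 171; 209 = 1·171 + 38; 171 = 4·38 + 19; 38 = 2·19 + 0 → 19
19 does not divide 708, so a solution does not exist.

No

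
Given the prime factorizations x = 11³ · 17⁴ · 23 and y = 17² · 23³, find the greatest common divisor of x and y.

6647

min exponent per shared prime: 17² · 23 = 6647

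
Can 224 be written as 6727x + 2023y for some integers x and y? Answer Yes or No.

Yes

gcd(6727, 2023): 6727 = 3·2023 + 658; 2023 = 3·658 + 49; 658 = 13·49 + 21; 49 = 2·21 + 7; 21 = 3·7 + 0 → 7
7 divides 224, so a solution exists.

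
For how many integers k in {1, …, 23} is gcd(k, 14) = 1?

10

Prime factors of 14: 2, 7. Count integers ≤ 23 divisible by none of them.
By inclusion–exclusion: 23 − ⌊23/2⌋ − ⌊23/7⌋ + ⌊23/14⌋ = 10.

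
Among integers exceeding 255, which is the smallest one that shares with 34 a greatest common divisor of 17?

289

gcd(a, 34) = 17 forces 17 | a; write a = 17s. Then gcd(17s, 17·2) = 17·gcd(s, 2), so need gcd(s, 2) = 1.
17s > 255 gives s ≥ 16. The least s ≥ 16 coprime to 2 is 17, so a = 17·17 = 289.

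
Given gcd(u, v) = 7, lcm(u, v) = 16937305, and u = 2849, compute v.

u·v = gcd·lcm = 7·16937305 = 118561135, so v = 118561135/2849 = 41615.

41615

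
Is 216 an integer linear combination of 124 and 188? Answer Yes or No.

gcd(124, 188): 188 = 1·124 + 64; 124 = 1·64 + 60; 64 = 1·60 + 4; 60 = 15·4 + 0 → 4
4 divides 216, so a solution exists.

Yes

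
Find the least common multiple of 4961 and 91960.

4961 = 11² · 41; 91960 = 2³ · 5 · 11² · 19
max exponents: 2³ · 5 · 11² · 19 · 41 = 3770360

3770360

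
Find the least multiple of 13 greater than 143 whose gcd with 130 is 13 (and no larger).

Multiples of 13 above 143: 13·12, 13·13, … . Need the cofactor coprime to 130/13 = 10.
Checking s = 12, 13, … the first with gcd(s, 10) = 1 is s = 13, giving 169.

169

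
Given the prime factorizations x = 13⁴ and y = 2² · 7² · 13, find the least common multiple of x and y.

5597956

max exponent per prime: 2² · 7² · 13⁴ = 5597956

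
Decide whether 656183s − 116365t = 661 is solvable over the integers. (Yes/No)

No

gcd(656183, 116365): 656183 = 5·116365 + 74358; 116365 = 1·74358 + 42007; 74358 = 1·42007 + 32351; 42007 = 1·32351 + 9656; 32351 = 3·9656 + 3383; 9656 = 2·3383 + 2890; 3383 = 1·2890 + 493; 2890 = 5·493 + 425; 493 = 1·425 + 68; 425 = 6·68 + 17; 68 = 4·17 + 0 → 17
17 does not divide 661, so a solution does not exist.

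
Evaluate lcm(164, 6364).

260924

gcd first: 6364 = 38·164 + 132; 164 = 1·132 + 32; 132 = 4·32 + 4; 32 = 8·4 + 0 → gcd = 4
lcm = 164·6364/gcd = 1043696/4 = 260924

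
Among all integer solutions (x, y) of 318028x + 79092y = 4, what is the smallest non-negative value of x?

Reduce mod 79092: 318028x ≡ 4 (mod 79092). With g = gcd(318028, 79092) = 4 dividing 4, divide through: 79507x ≡ 1 (mod 19773).
Since gcd(79507, 19773) = 1, x ≡ 1·(79507)⁻¹ ≡ 2287 (mod 19773). Smallest non-negative: 2287.

2287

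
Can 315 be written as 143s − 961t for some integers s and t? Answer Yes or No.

gcd(143, 961): 961 = 6·143 + 103; 143 = 1·103 + 40; 103 = 2·40 + 23; 40 = 1·23 + 17; 23 = 1·17 + 6; 17 = 2·6 + 5; 6 = 1·5 + 1; 5 = 5·1 + 0 → 1
1 divides 315, so a solution exists.

Yes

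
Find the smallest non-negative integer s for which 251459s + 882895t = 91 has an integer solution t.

28654

Euclid: 882895 = 3·251459 + 128518; 251459 = 1·128518 + 122941; 128518 = 1·122941 + 5577; 122941 = 22·5577 + 247; 5577 = 22·247 + 143; 247 = 1·143 + 104; 143 = 1·104 + 39; 104 = 2·39 + 26; 39 = 1·26 + 13; 26 = 2·13 + 0 → gcd = 13; 91 = 13·7.
Back-substitution yields 251459·(-25013) + 882895·(7124) = 13, so one solution is s = -25013·7 = -175091, t = 7124·7 = 49868.
Solutions in s differ by 882895/13 = 67915; the one in [0, 67915) is -175091 mod 67915 = 28654.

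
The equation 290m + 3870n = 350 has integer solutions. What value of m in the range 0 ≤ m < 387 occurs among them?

Euclid: 3870 = 13·290 + 100; 290 = 2·100 + 90; 100 = 1·90 + 10; 90 = 9·10 + 0 → gcd = 10; 350 = 10·35.
Back-substitution yields 290·(-40) + 3870·(3) = 10, so one solution is m = -40·35 = -1400, n = 3·35 = 105.
Solutions in m differ by 3870/10 = 387; the one in [0, 387) is -1400 mod 387 = 148.

148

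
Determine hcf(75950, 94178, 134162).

98

gcd(75950, 94178): 94178 = 1·75950 + 18228; 75950 = 4·18228 + 3038; 18228 = 6·3038 + 0 → 3038
gcd(3038, 134162): 134162 = 44·3038 + 490; 3038 = 6·490 + 98; 490 = 5·98 + 0 → 98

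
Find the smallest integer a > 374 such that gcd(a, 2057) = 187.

Multiples of 187 above 374: 187·3, 187·4, … . Need the cofactor coprime to 2057/187 = 11.
Checking s = 3, 4, … the first with gcd(s, 11) = 1 is s = 3, giving 561.

561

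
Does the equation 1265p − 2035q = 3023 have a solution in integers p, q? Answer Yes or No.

gcd(1265, 2035): 2035 = 1·1265 + 770; 1265 = 1·770 + 495; 770 = 1·495 + 275; 495 = 1·275 + 220; 275 = 1·220 + 55; 220 = 4·55 + 0 → 55
55 does not divide 3023, so a solution does not exist.

No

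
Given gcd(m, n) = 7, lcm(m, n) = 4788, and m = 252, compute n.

m·n = gcd·lcm = 7·4788 = 33516, so n = 33516/252 = 133.

133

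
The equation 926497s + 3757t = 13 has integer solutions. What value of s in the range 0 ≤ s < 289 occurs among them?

Reduce mod 3757: 926497s ≡ 13 (mod 3757). With g = gcd(926497, 3757) = 13 dividing 13, divide through: 71269s ≡ 1 (mod 289).
Since gcd(71269, 289) = 1, s ≡ 1·(71269)⁻¹ ≡ 109 (mod 289). Smallest non-negative: 109.

109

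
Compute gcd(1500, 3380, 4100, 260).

1500 = 2² · 3 · 5³; 3380 = 2² · 5 · 13²; 4100 = 2² · 5² · 41; 260 = 2² · 5 · 13
gcd takes min exponent of each prime: 2² · 5 = 20

20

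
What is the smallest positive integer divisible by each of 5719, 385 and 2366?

5719 = 7 · 19 · 43; 385 = 5 · 7 · 11; 2366 = 2 · 7 · 13²
lcm takes max exponent of each prime: 2 · 5 · 7 · 11 · 13² · 19 · 43 = 106316210

106316210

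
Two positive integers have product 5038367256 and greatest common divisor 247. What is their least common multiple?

gcd·lcm = product, so lcm = 5038367256/247 = 20398248.

20398248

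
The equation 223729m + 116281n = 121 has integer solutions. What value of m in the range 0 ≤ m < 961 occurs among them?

Euclid: 223729 = 1·116281 + 107448; 116281 = 1·107448 + 8833; 107448 = 12·8833 + 1452; 8833 = 6·1452 + 121; 1452 = 12·121 + 0 → gcd = 121; 121 = 121·1.
Back-substitution yields 223729·(-79) + 116281·(152) = 121, so one solution is m = -79·1 = -79, n = 152·1 = 152.
Solutions in m differ by 116281/121 = 961; the one in [0, 961) is -79 mod 961 = 882.

882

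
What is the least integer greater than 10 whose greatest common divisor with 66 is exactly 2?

14

66 = 2·33. Any a with gcd(a, 66) = 2 is a multiple of 2, say 2s, with s coprime to 33.
Need s > 10/2, so s ≥ 6. First s ≥ 6 with gcd(s, 33) = 1 is s = 7. Thus a = 2·7 = 14.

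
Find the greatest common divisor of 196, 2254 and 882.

gcd(196, 2254): 2254 = 11·196 + 98; 196 = 2·98 + 0 → 98
gcd(98, 882): 882 = 9·98 + 0 → 98

98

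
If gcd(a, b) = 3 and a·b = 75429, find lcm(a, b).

gcd·lcm = product, so lcm = 75429/3 = 25143.

25143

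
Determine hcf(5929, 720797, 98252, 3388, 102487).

847

gcd(5929, 720797): 720797 = 121·5929 + 3388; 5929 = 1·3388 + 2541; 3388 = 1·2541 + 847; 2541 = 3·847 + 0 → 847
gcd(847, 98252): 98252 = 116·847 + 0 → 847
gcd(847, 3388): 3388 = 4·847 + 0 → 847
gcd(847, 102487): 102487 = 121·847 + 0 → 847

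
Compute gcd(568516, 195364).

676

568516 = 2² · 13² · 29²
195364 = 2² · 13² · 17²
Common: 2² · 13² = 676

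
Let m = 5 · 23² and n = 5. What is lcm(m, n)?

max exponent per prime: 5 · 23² = 2645

2645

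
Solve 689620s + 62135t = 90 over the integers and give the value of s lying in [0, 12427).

6806

gcd(689620, 62135) = 5 (Euclid: 689620 = 11·62135 + 6135; 62135 = 10·6135 + 785; 6135 = 7·785 + 640; 785 = 1·640 + 145; 640 = 4·145 + 60; 145 = 2·60 + 25; 60 = 2·25 + 10; 25 = 2·10 + 5; 10 = 2·5 + 0), and 5 | 90.
Extended Euclid: 689620·(-5145) + 62135·(57103) = 5. Scale by 18: s₀ = -92610.
General solution s = s₀ + 12427k; reducing mod 12427 gives s = 6806 (and t = -75538).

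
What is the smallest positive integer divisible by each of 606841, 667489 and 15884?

49370156396

lcm(606841, 667489) = 606841·667489/gcd = 405059692249/361 = 1122049009
lcm(1122049009, 15884) = 1122049009·15884/gcd = 17822626458956/361 = 49370156396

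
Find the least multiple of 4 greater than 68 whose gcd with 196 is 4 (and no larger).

72

Multiples of 4 above 68: 4·18, 4·19, … . Need the cofactor coprime to 196/4 = 49.
Checking s = 18, 19, … the first with gcd(s, 49) = 1 is s = 18, giving 72.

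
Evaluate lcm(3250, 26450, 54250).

3250 = 2 · 5³ · 13; 26450 = 2 · 5² · 23²; 54250 = 2 · 5³ · 7 · 31
lcm takes max exponent of each prime: 2 · 5³ · 7 · 13 · 23² · 31 = 373077250

373077250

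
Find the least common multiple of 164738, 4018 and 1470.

164738 = 2 · 7² · 41²; 4018 = 2 · 7² · 41; 1470 = 2 · 3 · 5 · 7²
lcm takes max exponent of each prime: 2 · 3 · 5 · 7² · 41² = 2471070

2471070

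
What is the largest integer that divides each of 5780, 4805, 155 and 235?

gcd(5780, 4805): 5780 = 1·4805 + 975; 4805 = 4·975 + 905; 975 = 1·905 + 70; 905 = 12·70 + 65; 70 = 1·65 + 5; 65 = 13·5 + 0 → 5
gcd(5, 155): 155 = 31·5 + 0 → 5
gcd(5, 235): 235 = 47·5 + 0 → 5

5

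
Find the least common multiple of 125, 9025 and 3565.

32174125

125 = 5³; 9025 = 5² · 19²; 3565 = 5 · 23 · 31
lcm takes max exponent of each prime: 5³ · 19² · 23 · 31 = 32174125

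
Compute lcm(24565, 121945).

gcd first: 121945 = 4·24565 + 23685; 24565 = 1·23685 + 880; 23685 = 26·880 + 805; 880 = 1·805 + 75; 805 = 10·75 + 55; 75 = 1·55 + 20; 55 = 2·20 + 15; 20 = 1·15 + 5; 15 = 3·5 + 0 → gcd = 5
lcm = 24565·121945/gcd = 2995578925/5 = 599115785

599115785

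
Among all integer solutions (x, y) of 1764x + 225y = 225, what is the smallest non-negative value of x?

gcd(1764, 225) = 9 (Euclid: 1764 = 7·225 + 189; 225 = 1·189 + 36; 189 = 5·36 + 9; 36 = 4·9 + 0), and 9 | 225.
Extended Euclid: 1764·(6) + 225·(-47) = 9. Scale by 25: x₀ = 150.
General solution x = x₀ + 25t; reducing mod 25 gives x = 0 (and y = 1).

0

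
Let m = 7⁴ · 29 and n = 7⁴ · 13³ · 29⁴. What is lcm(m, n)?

3730905153157

max exponent per prime: 7⁴ · 13³ · 29⁴ = 3730905153157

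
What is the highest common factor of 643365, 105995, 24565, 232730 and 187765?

gcd(643365, 105995): 643365 = 6·105995 + 7395; 105995 = 14·7395 + 2465; 7395 = 3·2465 + 0 → 2465
gcd(2465, 24565): 24565 = 9·2465 + 2380; 2465 = 1·2380 + 85; 2380 = 28·85 + 0 → 85
gcd(85, 232730): 232730 = 2738·85 + 0 → 85
gcd(85, 187765): 187765 = 2209·85 + 0 → 85

85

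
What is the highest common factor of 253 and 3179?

Euclid: 3179 = 12·253 + 143; 253 = 1·143 + 110; 143 = 1·110 + 33; 110 = 3·33 + 11; 33 = 3·11 + 0. Last nonzero remainder: 11.

11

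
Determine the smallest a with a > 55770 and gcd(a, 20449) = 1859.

57629

Multiples of 1859 above 55770: 1859·31, 1859·32, … . Need the cofactor coprime to 20449/1859 = 11.
Checking s = 31, 32, … the first with gcd(s, 11) = 1 is s = 31, giving 57629.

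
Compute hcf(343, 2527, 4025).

343 = 7³; 2527 = 7 · 19²; 4025 = 5² · 7 · 23
gcd takes min exponent of each prime: 7 = 7

7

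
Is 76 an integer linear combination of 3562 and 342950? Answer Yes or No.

Yes

gcd(3562, 342950): 342950 = 96·3562 + 998; 3562 = 3·998 + 568; 998 = 1·568 + 430; 568 = 1·430 + 138; 430 = 3·138 + 16; 138 = 8·16 + 10; 16 = 1·10 + 6; 10 = 1·6 + 4; 6 = 1·4 + 2; 4 = 2·2 + 0 → 2
2 divides 76, so a solution exists.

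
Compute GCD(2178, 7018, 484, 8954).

242

gcd(2178, 7018): 7018 = 3·2178 + 484; 2178 = 4·484 + 242; 484 = 2·242 + 0 → 242
gcd(242, 484): 484 = 2·242 + 0 → 242
gcd(242, 8954): 8954 = 37·242 + 0 → 242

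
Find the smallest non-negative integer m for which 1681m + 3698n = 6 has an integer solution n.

Euclid: 3698 = 2·1681 + 336; 1681 = 5·336 + 1; 336 = 336·1 + 0 → gcd = 1; 6 = 1·6.
Back-substitution yields 1681·(11) + 3698·(-5) = 1, so one solution is m = 11·6 = 66, n = -5·6 = -30.
Solutions in m differ by 3698/1 = 3698; the one in [0, 3698) is 66 mod 3698 = 66.

66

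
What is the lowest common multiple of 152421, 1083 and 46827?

152421 = 3 · 23 · 47²; 1083 = 3 · 19²; 46827 = 3² · 11² · 43
lcm takes max exponent of each prime: 3² · 11² · 19² · 23 · 43 · 47² = 858869319429

858869319429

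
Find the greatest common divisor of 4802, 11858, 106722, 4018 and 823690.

98

gcd(4802, 11858): 11858 = 2·4802 + 2254; 4802 = 2·2254 + 294; 2254 = 7·294 + 196; 294 = 1·196 + 98; 196 = 2·98 + 0 → 98
gcd(98, 106722): 106722 = 1089·98 + 0 → 98
gcd(98, 4018): 4018 = 41·98 + 0 → 98
gcd(98, 823690): 823690 = 8405·98 + 0 → 98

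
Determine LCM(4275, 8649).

4108275

4275 = 3² · 5² · 19; 8649 = 3² · 31²
max exponents: 3² · 5² · 19 · 31² = 4108275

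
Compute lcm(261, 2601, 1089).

lcm(261, 2601) = 261·2601/gcd = 678861/9 = 75429
lcm(75429, 1089) = 75429·1089/gcd = 82142181/9 = 9126909

9126909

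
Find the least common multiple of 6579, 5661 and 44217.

70349247

6579 = 3² · 17 · 43; 5661 = 3² · 17 · 37; 44217 = 3² · 17³
lcm takes max exponent of each prime: 3² · 17³ · 37 · 43 = 70349247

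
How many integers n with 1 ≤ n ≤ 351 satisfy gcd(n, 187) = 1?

301

187 = 11·17. Inclusion–exclusion on these primes:
351 − ⌊351/11⌋ − ⌊351/17⌋ + ⌊351/187⌋ = 301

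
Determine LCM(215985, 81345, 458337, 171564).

215985 = 3 · 5 · 7 · 11² · 17; 81345 = 3 · 5 · 11 · 17 · 29; 458337 = 3 · 11 · 17 · 19 · 43; 171564 = 2² · 3 · 17 · 29²
lcm takes max exponent of each prime: 2² · 3 · 5 · 7 · 11² · 17 · 19 · 29² · 43 = 593610582180

593610582180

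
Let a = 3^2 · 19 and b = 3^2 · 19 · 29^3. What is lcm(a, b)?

max exponent per prime: 3^2 · 19 · 29^3 = 4170519

4170519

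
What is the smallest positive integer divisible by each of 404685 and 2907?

404685 = 3² · 5 · 17 · 23²; 2907 = 3² · 17 · 19
max exponents: 3² · 5 · 17 · 19 · 23² = 7689015

7689015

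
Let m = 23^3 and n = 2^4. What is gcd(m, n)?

1

min exponent per shared prime: (none) = 1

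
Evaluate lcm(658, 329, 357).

33558

658 = 2 · 7 · 47; 329 = 7 · 47; 357 = 3 · 7 · 17
lcm takes max exponent of each prime: 2 · 3 · 7 · 17 · 47 = 33558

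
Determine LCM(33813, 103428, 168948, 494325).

206289731700

lcm(33813, 103428) = 33813·103428/gcd = 3497210964/1989 = 1758276
lcm(1758276, 168948) = 1758276·168948/gcd = 297057213648/468 = 634737636
lcm(634737636, 494325) = 634737636·494325/gcd = 313766681915700/1521 = 206289731700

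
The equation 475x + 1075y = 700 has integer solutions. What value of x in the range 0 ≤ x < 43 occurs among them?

6

gcd(475, 1075) = 25 (Euclid: 1075 = 2·475 + 125; 475 = 3·125 + 100; 125 = 1·100 + 25; 100 = 4·25 + 0), and 25 | 700.
Extended Euclid: 475·(-9) + 1075·(4) = 25. Scale by 28: x₀ = -252.
General solution x = x₀ + 43t; reducing mod 43 gives x = 6 (and y = -2).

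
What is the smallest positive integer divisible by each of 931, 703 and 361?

654493

931 = 7² · 19; 703 = 19 · 37; 361 = 19²
lcm takes max exponent of each prime: 7² · 19² · 37 = 654493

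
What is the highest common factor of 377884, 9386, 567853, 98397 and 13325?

377884 = 2² · 13³ · 43; 9386 = 2 · 13 · 19²; 567853 = 11² · 13 · 19²; 98397 = 3² · 13 · 29²; 13325 = 5² · 13 · 41
gcd takes min exponent of each prime: 13 = 13

13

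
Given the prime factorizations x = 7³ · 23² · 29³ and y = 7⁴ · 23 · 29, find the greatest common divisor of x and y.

min exponent per shared prime: 7³ · 23 · 29 = 228781

228781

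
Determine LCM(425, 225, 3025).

425 = 5² · 17; 225 = 3² · 5²; 3025 = 5² · 11²
lcm takes max exponent of each prime: 3² · 5² · 11² · 17 = 462825

462825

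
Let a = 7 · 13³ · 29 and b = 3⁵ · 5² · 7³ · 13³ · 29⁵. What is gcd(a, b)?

min exponent per shared prime: 7 · 13³ · 29 = 445991

445991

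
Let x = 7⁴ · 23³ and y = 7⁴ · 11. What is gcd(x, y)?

min exponent per shared prime: 7⁴ = 2401

2401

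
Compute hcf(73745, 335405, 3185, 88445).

245

73745 = 5 · 7³ · 43; 335405 = 5 · 7² · 37²; 3185 = 5 · 7² · 13; 88445 = 5 · 7² · 19²
gcd takes min exponent of each prime: 5 · 7² = 245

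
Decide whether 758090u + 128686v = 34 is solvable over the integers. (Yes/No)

gcd(758090, 128686): 758090 = 5·128686 + 114660; 128686 = 1·114660 + 14026; 114660 = 8·14026 + 2452; 14026 = 5·2452 + 1766; 2452 = 1·1766 + 686; 1766 = 2·686 + 394; 686 = 1·394 + 292; 394 = 1·292 + 102; 292 = 2·102 + 88; 102 = 1·88 + 14; 88 = 6·14 + 4; 14 = 3·4 + 2; 4 = 2·2 + 0 → 2
2 divides 34, so a solution exists.

Yes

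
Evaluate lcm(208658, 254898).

208658 = 2 · 17² · 19²; 254898 = 2 · 3² · 7² · 17²
max exponents: 2 · 3² · 7² · 17² · 19² = 92018178

92018178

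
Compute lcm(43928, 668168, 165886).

3643520104

43928 = 2³ · 17² · 19; 668168 = 2³ · 17⁴; 165886 = 2 · 7 · 17² · 41
lcm takes max exponent of each prime: 2³ · 7 · 17⁴ · 19 · 41 = 3643520104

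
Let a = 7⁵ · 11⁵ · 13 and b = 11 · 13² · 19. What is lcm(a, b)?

max exponent per prime: 7⁵ · 11⁵ · 13² · 19 = 8691483928127

8691483928127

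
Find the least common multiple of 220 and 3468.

190740

220 = 2² · 5 · 11; 3468 = 2² · 3 · 17²
max exponents: 2² · 3 · 5 · 11 · 17² = 190740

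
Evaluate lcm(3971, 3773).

1362053

3971 = 11 · 19²; 3773 = 7³ · 11
max exponents: 7³ · 11 · 19² = 1362053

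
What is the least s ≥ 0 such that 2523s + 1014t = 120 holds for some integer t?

328

Euclid: 2523 = 2·1014 + 495; 1014 = 2·495 + 24; 495 = 20·24 + 15; 24 = 1·15 + 9; 15 = 1·9 + 6; 9 = 1·6 + 3; 6 = 2·3 + 0 → gcd = 3; 120 = 3·40.
Back-substitution yields 2523·(-127) + 1014·(316) = 3, so one solution is s = -127·40 = -5080, t = 316·40 = 12640.
Solutions in s differ by 1014/3 = 338; the one in [0, 338) is -5080 mod 338 = 328.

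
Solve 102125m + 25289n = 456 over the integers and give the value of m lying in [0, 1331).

Euclid: 102125 = 4·25289 + 969; 25289 = 26·969 + 95; 969 = 10·95 + 19; 95 = 5·19 + 0 → gcd = 19; 456 = 19·24.
Back-substitution yields 102125·(261) + 25289·(-1054) = 19, so one solution is m = 261·24 = 6264, n = -1054·24 = -25296.
Solutions in m differ by 25289/19 = 1331; the one in [0, 1331) is 6264 mod 1331 = 940.

940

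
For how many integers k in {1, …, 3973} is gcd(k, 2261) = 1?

Prime factors of 2261: 7, 17, 19. Count integers ≤ 3973 divisible by none of them.
By inclusion–exclusion: 3973 − ⌊3973/7⌋ − ⌊3973/17⌋ − ⌊3973/19⌋ + ⌊3973/119⌋ + ⌊3973/133⌋ + ⌊3973/323⌋ − ⌊3973/2261⌋ = 3037.

3037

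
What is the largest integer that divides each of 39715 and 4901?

Euclid: 39715 = 8·4901 + 507; 4901 = 9·507 + 338; 507 = 1·338 + 169; 338 = 2·169 + 0. Last nonzero remainder: 169.

169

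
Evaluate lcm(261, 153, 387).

190791

261 = 3² · 29; 153 = 3² · 17; 387 = 3² · 43
lcm takes max exponent of each prime: 3² · 17 · 29 · 43 = 190791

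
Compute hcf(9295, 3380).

845

9295 = 5 · 11 · 13²
3380 = 2² · 5 · 13²
Common: 5 · 13² = 845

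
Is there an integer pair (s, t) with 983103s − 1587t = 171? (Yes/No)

Yes

gcd(983103, 1587): 983103 = 619·1587 + 750; 1587 = 2·750 + 87; 750 = 8·87 + 54; 87 = 1·54 + 33; 54 = 1·33 + 21; 33 = 1·21 + 12; 21 = 1·12 + 9; 12 = 1·9 + 3; 9 = 3·3 + 0 → 3
3 divides 171, so a solution exists.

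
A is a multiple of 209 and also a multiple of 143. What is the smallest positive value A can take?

2717

209 = 11 · 19; 143 = 11 · 13
max exponents: 11 · 13 · 19 = 2717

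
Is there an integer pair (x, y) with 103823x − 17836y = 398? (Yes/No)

Yes

gcd(103823, 17836): 103823 = 5·17836 + 14643; 17836 = 1·14643 + 3193; 14643 = 4·3193 + 1871; 3193 = 1·1871 + 1322; 1871 = 1·1322 + 549; 1322 = 2·549 + 224; 549 = 2·224 + 101; 224 = 2·101 + 22; 101 = 4·22 + 13; 22 = 1·13 + 9; 13 = 1·9 + 4; 9 = 2·4 + 1; 4 = 4·1 + 0 → 1
1 divides 398, so a solution exists.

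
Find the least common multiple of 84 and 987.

3948

gcd first: 987 = 11·84 + 63; 84 = 1·63 + 21; 63 = 3·21 + 0 → gcd = 21
lcm = 84·987/gcd = 82908/21 = 3948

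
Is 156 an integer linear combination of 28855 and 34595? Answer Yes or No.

No

By Bézout, 28855p + 34595q = 156 has integer solutions iff gcd(28855, 34595) | 156.
Euclid: 34595 = 1·28855 + 5740; 28855 = 5·5740 + 155; 5740 = 37·155 + 5; 155 = 31·5 + 0. gcd = 5; 156 mod 5 = 1. No.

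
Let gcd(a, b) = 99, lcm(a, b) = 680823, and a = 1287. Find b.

Using ab = gcd(a,b)·lcm(a,b) = 99·680823 = 67401477, we get b = 67401477/1287 = 52371.

52371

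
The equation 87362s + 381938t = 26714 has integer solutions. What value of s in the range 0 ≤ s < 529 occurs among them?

79

gcd(87362, 381938) = 722 (Euclid: 381938 = 4·87362 + 32490; 87362 = 2·32490 + 22382; 32490 = 1·22382 + 10108; 22382 = 2·10108 + 2166; 10108 = 4·2166 + 1444; 2166 = 1·1444 + 722; 1444 = 2·722 + 0), and 722 | 26714.
Extended Euclid: 87362·(188) + 381938·(-43) = 722. Scale by 37: s₀ = 6956.
General solution s = s₀ + 529k; reducing mod 529 gives s = 79 (and t = -18).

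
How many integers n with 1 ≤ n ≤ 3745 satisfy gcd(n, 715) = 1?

Prime factors of 715: 5, 11, 13. Count integers ≤ 3745 divisible by none of them.
By inclusion–exclusion: 3745 − ⌊3745/5⌋ − ⌊3745/11⌋ − ⌊3745/13⌋ + ⌊3745/55⌋ + ⌊3745/65⌋ + ⌊3745/143⌋ − ⌊3745/715⌋ = 2514.

2514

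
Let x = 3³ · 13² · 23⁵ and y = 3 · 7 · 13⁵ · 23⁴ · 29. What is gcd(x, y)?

min exponent per shared prime: 3 · 13² · 23⁴ = 141879387

141879387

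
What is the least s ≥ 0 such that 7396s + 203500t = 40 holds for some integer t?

18490

Reduce mod 203500: 7396s ≡ 40 (mod 203500). With g = gcd(7396, 203500) = 4 dividing 40, divide through: 1849s ≡ 10 (mod 50875).
Since gcd(1849, 50875) = 1, s ≡ 10·(1849)⁻¹ ≡ 18490 (mod 50875). Smallest non-negative: 18490.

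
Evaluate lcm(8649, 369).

gcd first: 8649 = 23·369 + 162; 369 = 2·162 + 45; 162 = 3·45 + 27; 45 = 1·27 + 18; 27 = 1·18 + 9; 18 = 2·9 + 0 → gcd = 9
lcm = 8649·369/gcd = 3191481/9 = 354609

354609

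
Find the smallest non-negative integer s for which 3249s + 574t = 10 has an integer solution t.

206

gcd(3249, 574) = 1 (Euclid: 3249 = 5·574 + 379; 574 = 1·379 + 195; 379 = 1·195 + 184; 195 = 1·184 + 11; 184 = 16·11 + 8; 11 = 1·8 + 3; 8 = 2·3 + 2; 3 = 1·2 + 1; 2 = 2·1 + 0), and 1 | 10.
Extended Euclid: 3249·(-209) + 574·(1183) = 1. Scale by 10: s₀ = -2090.
General solution s = s₀ + 574k; reducing mod 574 gives s = 206 (and t = -1166).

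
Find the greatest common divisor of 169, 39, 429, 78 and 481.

13

169 = 13²; 39 = 3 · 13; 429 = 3 · 11 · 13; 78 = 2 · 3 · 13; 481 = 13 · 37
gcd takes min exponent of each prime: 13 = 13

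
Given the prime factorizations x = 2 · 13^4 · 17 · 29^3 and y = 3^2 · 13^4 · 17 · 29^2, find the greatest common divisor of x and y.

min exponent per shared prime: 13^4 · 17 · 29^2 = 408336617

408336617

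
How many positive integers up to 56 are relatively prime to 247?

Prime factors of 247: 13, 19. Count integers ≤ 56 divisible by none of them.
By inclusion–exclusion: 56 − ⌊56/13⌋ − ⌊56/19⌋ + ⌊56/247⌋ = 50.

50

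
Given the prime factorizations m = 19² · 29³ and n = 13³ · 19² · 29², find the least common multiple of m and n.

max exponent per prime: 13³ · 19² · 29³ = 19343330513

19343330513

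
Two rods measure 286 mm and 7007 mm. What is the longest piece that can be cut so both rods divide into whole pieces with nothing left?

286 = 2 · 11 · 13
7007 = 7² · 11 · 13
Common: 11 · 13 = 143

143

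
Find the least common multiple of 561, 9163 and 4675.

687225

561 = 3 · 11 · 17; 9163 = 7² · 11 · 17; 4675 = 5² · 11 · 17
lcm takes max exponent of each prime: 3 · 5² · 7² · 11 · 17 = 687225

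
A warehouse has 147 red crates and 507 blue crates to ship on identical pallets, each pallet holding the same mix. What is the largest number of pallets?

3

147 = 3 · 7²
507 = 3 · 13²
Common: 3 = 3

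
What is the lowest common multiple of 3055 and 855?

522405

gcd first: 3055 = 3·855 + 490; 855 = 1·490 + 365; 490 = 1·365 + 125; 365 = 2·125 + 115; 125 = 1·115 + 10; 115 = 11·10 + 5; 10 = 2·5 + 0 → gcd = 5
lcm = 3055·855/gcd = 2612025/5 = 522405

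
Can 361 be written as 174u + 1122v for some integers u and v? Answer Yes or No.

gcd(174, 1122): 1122 = 6·174 + 78; 174 = 2·78 + 18; 78 = 4·18 + 6; 18 = 3·6 + 0 → 6
6 does not divide 361, so a solution does not exist.

No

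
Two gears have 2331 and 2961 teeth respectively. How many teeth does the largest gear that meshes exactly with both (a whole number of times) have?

63

Euclid: 2961 = 1·2331 + 630; 2331 = 3·630 + 441; 630 = 1·441 + 189; 441 = 2·189 + 63; 189 = 3·63 + 0. Last nonzero remainder: 63.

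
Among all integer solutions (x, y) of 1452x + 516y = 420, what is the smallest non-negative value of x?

1

gcd(1452, 516) = 12 (Euclid: 1452 = 2·516 + 420; 516 = 1·420 + 96; 420 = 4·96 + 36; 96 = 2·36 + 24; 36 = 1·24 + 12; 24 = 2·12 + 0), and 12 | 420.
Extended Euclid: 1452·(16) + 516·(-45) = 12. Scale by 35: x₀ = 560.
General solution x = x₀ + 43t; reducing mod 43 gives x = 1 (and y = -2).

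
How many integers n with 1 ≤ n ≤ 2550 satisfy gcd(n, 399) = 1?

Prime factors of 399: 3, 7, 19. Count integers ≤ 2550 divisible by none of them.
By inclusion–exclusion: 2550 − ⌊2550/3⌋ − ⌊2550/7⌋ − ⌊2550/19⌋ + ⌊2550/21⌋ + ⌊2550/57⌋ + ⌊2550/133⌋ − ⌊2550/399⌋ = 1380.

1380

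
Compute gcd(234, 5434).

26

Euclid: 5434 = 23·234 + 52; 234 = 4·52 + 26; 52 = 2·26 + 0. Last nonzero remainder: 26.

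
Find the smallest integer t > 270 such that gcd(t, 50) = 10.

50 = 10·5. Any t with gcd(t, 50) = 10 is a multiple of 10, say 10s, with s coprime to 5.
Need s > 270/10, so s ≥ 28. First s ≥ 28 with gcd(s, 5) = 1 is s = 28. Thus t = 10·28 = 280.

280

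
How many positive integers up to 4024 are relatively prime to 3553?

3553 = 11·17·19. Inclusion–exclusion on these primes:
4024 − ⌊4024/11⌋ − ⌊4024/17⌋ − ⌊4024/19⌋ + ⌊4024/187⌋ + ⌊4024/209⌋ + ⌊4024/323⌋ − ⌊4024/3553⌋ = 3263

3263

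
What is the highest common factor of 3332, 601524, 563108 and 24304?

196

3332 = 2² · 7² · 17; 601524 = 2² · 3² · 7² · 11 · 31; 563108 = 2² · 7² · 13² · 17; 24304 = 2⁴ · 7² · 31
gcd takes min exponent of each prime: 2² · 7² = 196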